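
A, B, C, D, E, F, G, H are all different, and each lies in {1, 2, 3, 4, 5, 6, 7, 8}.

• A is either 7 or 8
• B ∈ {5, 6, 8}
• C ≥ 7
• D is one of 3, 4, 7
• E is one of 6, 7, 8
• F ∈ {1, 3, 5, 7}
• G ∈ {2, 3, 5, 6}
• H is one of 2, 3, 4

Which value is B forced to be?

5

The 8 variables draw from only 8 values {1, 2, 3, 4, 5, 6, 7, 8}, so each is used; only F can be 1, hence F = 1.
A and C between them cover only {7, 8} — a naked pair. Remove those values from B, D, E.
E's domain is down to {6}, so E = 6. Strike 6 from B, G.
So B = 5.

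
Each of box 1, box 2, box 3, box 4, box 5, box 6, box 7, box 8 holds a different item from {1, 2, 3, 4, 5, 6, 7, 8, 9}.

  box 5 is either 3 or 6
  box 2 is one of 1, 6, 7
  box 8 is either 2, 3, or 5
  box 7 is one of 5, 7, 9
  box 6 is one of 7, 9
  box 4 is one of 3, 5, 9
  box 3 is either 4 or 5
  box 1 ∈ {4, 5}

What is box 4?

The 8 variables together cover exactly {1, 2, 3, 4, 5, 6, 7, 9} — 8 values for 8 variables — and 1 appears only in box 2's list, so box 2 = 1.
Among the 7 still-open variables, 2 fits only box 8 (and all 7 values in {2, 3, 4, 5, 6, 7, 9} must be used), so box 8 = 2.
The 6 still-open variables together cover exactly {3, 4, 5, 6, 7, 9} — 6 values for 6 variables — and 6 appears only in box 5's list, so box 5 = 6.
The 5 still-open variables draw from only 5 values {3, 4, 5, 7, 9}, so each is used; only box 4 can be 3, hence box 4 = 3.

3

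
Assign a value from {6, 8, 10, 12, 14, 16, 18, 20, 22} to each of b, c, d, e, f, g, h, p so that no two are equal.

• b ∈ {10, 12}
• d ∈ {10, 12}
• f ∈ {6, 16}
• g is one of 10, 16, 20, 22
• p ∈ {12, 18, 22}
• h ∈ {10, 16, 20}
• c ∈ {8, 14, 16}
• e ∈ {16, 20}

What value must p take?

18

b and d share exactly the 2 values {10, 12}; by pigeonhole those values go to them, so strike 10, 12 from g, h, p.
e and h share exactly the 2 values {16, 20}; by pigeonhole those values go to them, so strike 16, 20 from c, f, g.
f has just one choice, so f = 6.
g must be 22 (only option left). Eliminate 22 elsewhere: p.
So p = 18.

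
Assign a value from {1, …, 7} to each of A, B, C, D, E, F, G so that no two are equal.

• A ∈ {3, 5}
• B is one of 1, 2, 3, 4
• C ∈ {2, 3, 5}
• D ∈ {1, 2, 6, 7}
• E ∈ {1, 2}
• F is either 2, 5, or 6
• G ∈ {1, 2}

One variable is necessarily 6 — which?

The 7 variables together cover exactly {1, 2, 3, 4, 5, 6, 7} — 7 values for 7 variables — and 4 appears only in B's list, so B = 4.
The 6 still-open variables together cover exactly {1, 2, 3, 5, 6, 7} — 6 values for 6 variables — and 7 appears only in D's list, so D = 7.
The 5 still-open variables together cover exactly {1, 2, 3, 5, 6} — 5 values for 5 variables — and 6 appears only in F's list, so F = 6.

F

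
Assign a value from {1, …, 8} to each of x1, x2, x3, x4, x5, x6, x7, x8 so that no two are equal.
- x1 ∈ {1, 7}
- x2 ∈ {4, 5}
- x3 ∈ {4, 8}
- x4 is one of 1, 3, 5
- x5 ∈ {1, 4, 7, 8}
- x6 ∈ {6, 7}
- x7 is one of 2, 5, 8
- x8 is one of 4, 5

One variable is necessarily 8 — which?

Among the 8 variables, 2 fits only x7 (and all 8 values in {1, 2, 3, 4, 5, 6, 7, 8} must be used), so x7 = 2.
The 7 still-open variables together cover exactly {1, 3, 4, 5, 6, 7, 8} — 7 values for 7 variables — and 3 appears only in x4's list, so x4 = 3.
Among the 6 still-open variables, 6 fits only x6 (and all 6 values in {1, 4, 5, 6, 7, 8} must be used), so x6 = 6.
x2 and x8 share exactly the 2 values {4, 5}; by pigeonhole those values go to them, so strike 4, 5 from x3, x5.

x3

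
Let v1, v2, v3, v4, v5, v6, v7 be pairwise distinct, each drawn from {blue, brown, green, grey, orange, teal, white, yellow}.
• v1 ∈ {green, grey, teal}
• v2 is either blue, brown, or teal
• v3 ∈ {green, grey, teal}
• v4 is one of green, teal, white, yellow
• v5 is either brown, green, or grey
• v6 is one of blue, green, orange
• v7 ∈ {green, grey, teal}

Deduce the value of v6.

orange

v1, v3, v7 share exactly the 3 values {green, grey, teal}; by pigeonhole those values go to them, so strike green, grey, teal from v2, v4, v5, v6.
v5's domain is down to {brown}, so v5 = brown. Remove brown from v2.
v2's domain is down to {blue}, so v2 = blue. So v6 can't be blue.
So v6 = orange.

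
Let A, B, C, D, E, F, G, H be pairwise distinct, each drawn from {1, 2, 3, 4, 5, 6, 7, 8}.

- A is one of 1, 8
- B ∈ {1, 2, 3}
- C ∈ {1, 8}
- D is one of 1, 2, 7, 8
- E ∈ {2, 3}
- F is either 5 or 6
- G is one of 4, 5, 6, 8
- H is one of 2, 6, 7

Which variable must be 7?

The 8 variables together cover exactly {1, 2, 3, 4, 5, 6, 7, 8} — 8 values for 8 variables — and 4 appears only in G's list, so G = 4.
The 7 still-open variables together cover exactly {1, 2, 3, 5, 6, 7, 8} — 7 values for 7 variables — and 5 appears only in F's list, so F = 5.
Among the 6 still-open variables, 6 fits only H (and all 6 values in {1, 2, 3, 6, 7, 8} must be used), so H = 6.
The 5 still-open variables together cover exactly {1, 2, 3, 7, 8} — 5 values for 5 variables — and 7 appears only in D's list, so D = 7.

D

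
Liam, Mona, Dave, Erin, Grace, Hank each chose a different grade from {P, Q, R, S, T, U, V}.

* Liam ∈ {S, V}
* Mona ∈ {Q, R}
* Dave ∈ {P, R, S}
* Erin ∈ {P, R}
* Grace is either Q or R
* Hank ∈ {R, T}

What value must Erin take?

P

Among the 6 variables, T fits only Hank (and all 6 values in {P, Q, R, S, T, V} must be used), so Hank = T.
Among the 5 still-open variables, V fits only Liam (and all 5 values in {P, Q, R, S, V} must be used), so Liam = V.
Among the 4 still-open variables, S fits only Dave (and all 4 values in {P, Q, R, S} must be used), so Dave = S.
Among the 3 still-open variables, P fits only Erin (and all 3 values in {P, Q, R} must be used), so Erin = P.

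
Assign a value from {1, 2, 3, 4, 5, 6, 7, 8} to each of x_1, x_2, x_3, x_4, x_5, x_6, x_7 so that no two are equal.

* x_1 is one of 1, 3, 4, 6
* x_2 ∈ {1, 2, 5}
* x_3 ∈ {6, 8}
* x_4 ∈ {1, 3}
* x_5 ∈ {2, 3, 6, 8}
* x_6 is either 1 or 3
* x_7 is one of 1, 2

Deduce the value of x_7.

The 7 variables draw from only 7 values {1, 2, 3, 4, 5, 6, 8}, so each is used; only x_1 can be 4, hence x_1 = 4.
Among the 6 still-open variables, 5 fits only x_2 (and all 6 values in {1, 2, 3, 5, 6, 8} must be used), so x_2 = 5.
The 2 variables x_4 and x_6 are confined to {1, 3}, which locks those values in; drop them from x_5, x_7.
So x_7 = 2.

2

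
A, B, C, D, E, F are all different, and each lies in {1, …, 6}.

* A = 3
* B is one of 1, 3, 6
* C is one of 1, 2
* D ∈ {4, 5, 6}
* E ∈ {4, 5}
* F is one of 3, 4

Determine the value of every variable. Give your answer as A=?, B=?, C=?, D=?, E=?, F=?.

A must be 3 (only option left). Remove 3 from B, F.
That leaves F = 4. So D, E can't be 4.
E must be 5 (only option left). Strike 5 from D.
D must be 6 (only option left). Remove 6 from B.
That leaves B = 1. Remove 1 from C.
C has just one choice, so C = 2.

A=3, B=1, C=2, D=6, E=5, F=4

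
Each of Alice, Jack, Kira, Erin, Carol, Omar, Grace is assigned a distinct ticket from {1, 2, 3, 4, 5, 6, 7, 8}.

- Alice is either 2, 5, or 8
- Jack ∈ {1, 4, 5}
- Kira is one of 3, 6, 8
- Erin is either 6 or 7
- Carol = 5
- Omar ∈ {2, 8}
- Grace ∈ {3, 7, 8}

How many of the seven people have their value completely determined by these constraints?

Carol has just one choice, so Carol = 5. Eliminate 5 elsewhere: Alice, Jack.
The 2 variables Alice and Omar are confined to {2, 8}, which locks those values in; drop them from Kira, Grace.
Determined: Carol=5. The other people each still have more than one consistent value. That makes 1.

1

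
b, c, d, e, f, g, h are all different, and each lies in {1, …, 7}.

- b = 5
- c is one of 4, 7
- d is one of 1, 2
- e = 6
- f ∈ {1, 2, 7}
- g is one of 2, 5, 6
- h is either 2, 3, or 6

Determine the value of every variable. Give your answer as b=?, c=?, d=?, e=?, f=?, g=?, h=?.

b has just one choice, so b = 5. Remove 5 from g.
e must be 6 (only option left). Eliminate 6 elsewhere: g, h.
That leaves g = 2. So d, f, h can't be 2.
h's domain is down to {3}, so h = 3.
d must be 1 (only option left). So f can't be 1.
f has just one choice, so f = 7. Remove 7 from c.
That leaves c = 4.

b=5, c=4, d=1, e=6, f=7, g=2, h=3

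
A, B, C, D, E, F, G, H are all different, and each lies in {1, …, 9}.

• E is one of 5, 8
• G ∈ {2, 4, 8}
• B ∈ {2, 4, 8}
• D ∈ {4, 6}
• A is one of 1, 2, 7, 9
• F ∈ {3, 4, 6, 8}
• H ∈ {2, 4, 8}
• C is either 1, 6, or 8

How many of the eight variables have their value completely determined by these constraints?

B, G, H share exactly the 3 values {2, 4, 8}; by pigeonhole those values go to them, so strike 2, 4, 8 from A, C, D, E, F.
D must be 6 (only option left). Strike 6 from C, F.
E's domain is down to {5}, so E = 5.
F's domain is down to {3}, so F = 3.
That leaves C = 1. Remove 1 from A.
Determined: C=1, D=6, E=5, F=3. The other variables each still have more than one consistent value. That makes 4.

4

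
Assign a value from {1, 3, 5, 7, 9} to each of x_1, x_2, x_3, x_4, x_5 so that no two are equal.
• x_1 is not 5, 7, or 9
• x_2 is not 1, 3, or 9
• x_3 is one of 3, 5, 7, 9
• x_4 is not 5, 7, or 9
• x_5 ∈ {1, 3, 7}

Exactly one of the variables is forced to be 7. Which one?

x_5

The 5 variables draw from only 5 values {1, 3, 5, 7, 9}, so each is used; only x_3 can be 9, hence x_3 = 9.
Among the 4 still-open variables, 5 fits only x_2 (and all 4 values in {1, 3, 5, 7} must be used), so x_2 = 5.
The 3 still-open variables together cover exactly {1, 3, 7} — 3 values for 3 variables — and 7 appears only in x_5's list, so x_5 = 7.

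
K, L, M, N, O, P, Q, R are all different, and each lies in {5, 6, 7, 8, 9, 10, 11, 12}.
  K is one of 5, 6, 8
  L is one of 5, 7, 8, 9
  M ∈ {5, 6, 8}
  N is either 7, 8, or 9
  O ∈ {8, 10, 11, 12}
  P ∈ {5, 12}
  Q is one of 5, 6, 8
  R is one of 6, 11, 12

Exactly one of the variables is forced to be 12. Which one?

Among the 8 variables, 10 fits only O (and all 8 values in {5, 6, 7, 8, 9, 10, 11, 12} must be used), so O = 10.
Among the 7 still-open variables, 11 fits only R (and all 7 values in {5, 6, 7, 8, 9, 11, 12} must be used), so R = 11.
The 6 still-open variables draw from only 6 values {5, 6, 7, 8, 9, 12}, so each is used; only P can be 12, hence P = 12.

P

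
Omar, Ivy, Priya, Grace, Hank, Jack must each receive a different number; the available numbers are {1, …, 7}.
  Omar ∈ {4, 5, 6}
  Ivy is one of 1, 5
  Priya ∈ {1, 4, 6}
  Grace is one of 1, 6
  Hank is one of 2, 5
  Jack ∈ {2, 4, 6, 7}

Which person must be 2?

Among the 6 variables, 7 fits only Jack (and all 6 values in {1, 2, 4, 5, 6, 7} must be used), so Jack = 7.
The 5 still-open variables draw from only 5 values {1, 2, 4, 5, 6}, so each is used; only Hank can be 2, hence Hank = 2.

Hank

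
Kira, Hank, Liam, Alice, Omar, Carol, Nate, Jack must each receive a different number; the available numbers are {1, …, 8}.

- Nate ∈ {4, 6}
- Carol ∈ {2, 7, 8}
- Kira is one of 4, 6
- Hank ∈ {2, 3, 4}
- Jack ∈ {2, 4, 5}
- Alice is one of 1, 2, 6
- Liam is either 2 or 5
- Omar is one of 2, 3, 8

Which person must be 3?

Hank

Among the 8 variables, 1 fits only Alice (and all 8 values in {1, 2, 3, 4, 5, 6, 7, 8} must be used), so Alice = 1.
The 7 still-open variables together cover exactly {2, 3, 4, 5, 6, 7, 8} — 7 values for 7 variables — and 7 appears only in Carol's list, so Carol = 7.
The 6 still-open variables together cover exactly {2, 3, 4, 5, 6, 8} — 6 values for 6 variables — and 8 appears only in Omar's list, so Omar = 8.
The 5 still-open variables draw from only 5 values {2, 3, 4, 5, 6}, so each is used; only Hank can be 3, hence Hank = 3.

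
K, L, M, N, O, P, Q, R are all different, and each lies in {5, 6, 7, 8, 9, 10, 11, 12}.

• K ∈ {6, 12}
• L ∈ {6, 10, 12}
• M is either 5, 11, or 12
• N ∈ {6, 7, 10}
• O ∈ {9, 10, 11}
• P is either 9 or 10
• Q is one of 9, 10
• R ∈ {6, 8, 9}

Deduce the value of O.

The 8 variables draw from only 8 values {5, 6, 7, 8, 9, 10, 11, 12}, so each is used; only M can be 5, hence M = 5.
The 7 still-open variables together cover exactly {6, 7, 8, 9, 10, 11, 12} — 7 values for 7 variables — and 7 appears only in N's list, so N = 7.
The 6 still-open variables together cover exactly {6, 8, 9, 10, 11, 12} — 6 values for 6 variables — and 8 appears only in R's list, so R = 8.
Among the 5 still-open variables, 11 fits only O (and all 5 values in {6, 9, 10, 11, 12} must be used), so O = 11.

11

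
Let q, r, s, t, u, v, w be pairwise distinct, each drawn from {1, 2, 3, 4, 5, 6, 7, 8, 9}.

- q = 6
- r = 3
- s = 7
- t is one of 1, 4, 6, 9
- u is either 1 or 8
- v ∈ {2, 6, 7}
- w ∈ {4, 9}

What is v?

q's domain is down to {6}, so q = 6. Strike 6 from t, v.
That leaves r = 3.
s's domain is down to {7}, so s = 7. Remove 7 from v.
So v = 2.

2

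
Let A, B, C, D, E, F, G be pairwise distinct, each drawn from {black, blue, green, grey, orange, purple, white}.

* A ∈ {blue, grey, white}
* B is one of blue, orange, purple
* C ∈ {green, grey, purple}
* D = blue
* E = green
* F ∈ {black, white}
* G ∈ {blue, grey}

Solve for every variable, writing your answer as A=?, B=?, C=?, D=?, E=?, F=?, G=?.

A=white, B=orange, C=purple, D=blue, E=green, F=black, G=grey

D must be blue (only option left). Remove blue from A, B, G.
E has just one choice, so E = green. Remove green from C.
G must be grey (only option left). So A, C can't be grey.
A must be white (only option left). Eliminate white elsewhere: F.
That leaves C = purple. Remove purple from B.
That leaves F = black.
That leaves B = orange.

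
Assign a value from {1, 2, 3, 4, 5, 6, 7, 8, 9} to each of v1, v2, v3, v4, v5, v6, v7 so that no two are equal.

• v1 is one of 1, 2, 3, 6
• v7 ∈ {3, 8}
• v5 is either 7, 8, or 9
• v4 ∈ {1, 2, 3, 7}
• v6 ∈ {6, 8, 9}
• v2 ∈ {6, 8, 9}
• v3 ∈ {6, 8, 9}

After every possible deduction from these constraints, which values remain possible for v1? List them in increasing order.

v2, v3, v6 between them cover only {6, 8, 9} — a naked triple. Remove those values from v1, v5, v7.
v5 must be 7 (only option left). Eliminate 7 elsewhere: v4.
v7's domain is down to {3}, so v7 = 3. Eliminate 3 elsewhere: v1, v4.
No further eliminations apply; v1 can still be any of 1, 2.

1, 2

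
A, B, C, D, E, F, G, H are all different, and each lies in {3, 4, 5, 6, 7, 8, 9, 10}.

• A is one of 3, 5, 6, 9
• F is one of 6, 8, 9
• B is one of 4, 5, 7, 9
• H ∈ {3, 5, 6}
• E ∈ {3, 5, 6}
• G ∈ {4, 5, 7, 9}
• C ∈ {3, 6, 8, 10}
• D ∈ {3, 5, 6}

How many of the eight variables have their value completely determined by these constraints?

3

Among the 8 variables, 10 fits only C (and all 8 values in {3, 4, 5, 6, 7, 8, 9, 10} must be used), so C = 10.
The 7 still-open variables draw from only 7 values {3, 4, 5, 6, 7, 8, 9}, so each is used; only F can be 8, hence F = 8.
The 3 variables D, E, H are confined to {3, 5, 6}, which locks those values in; drop them from A, B, G.
A has just one choice, so A = 9. So B, G can't be 9.
Determined: A=9, C=10, F=8. The other variables each still have more than one consistent value. That makes 3.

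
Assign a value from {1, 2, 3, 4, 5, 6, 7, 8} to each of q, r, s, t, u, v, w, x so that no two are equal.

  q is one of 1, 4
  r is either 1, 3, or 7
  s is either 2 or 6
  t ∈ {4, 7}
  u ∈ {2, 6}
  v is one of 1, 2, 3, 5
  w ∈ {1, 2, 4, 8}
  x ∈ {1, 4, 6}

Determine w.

Among the 8 variables, 5 fits only v (and all 8 values in {1, 2, 3, 4, 5, 6, 7, 8} must be used), so v = 5.
Among the 7 still-open variables, 3 fits only r (and all 7 values in {1, 2, 3, 4, 6, 7, 8} must be used), so r = 3.
Among the 6 still-open variables, 7 fits only t (and all 6 values in {1, 2, 4, 6, 7, 8} must be used), so t = 7.
The 5 still-open variables draw from only 5 values {1, 2, 4, 6, 8}, so each is used; only w can be 8, hence w = 8.

8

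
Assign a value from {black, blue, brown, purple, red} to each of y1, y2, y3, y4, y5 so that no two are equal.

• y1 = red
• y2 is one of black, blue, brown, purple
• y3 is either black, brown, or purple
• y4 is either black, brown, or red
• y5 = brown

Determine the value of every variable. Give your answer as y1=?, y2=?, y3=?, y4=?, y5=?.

y1=red, y2=blue, y3=purple, y4=black, y5=brown

y1 has just one choice, so y1 = red. Eliminate red elsewhere: y4.
y5 has just one choice, so y5 = brown. Remove brown from y2, y3, y4.
y4 must be black (only option left). Strike black from y2, y3.
y3 has just one choice, so y3 = purple. Remove purple from y2.
That leaves y2 = blue.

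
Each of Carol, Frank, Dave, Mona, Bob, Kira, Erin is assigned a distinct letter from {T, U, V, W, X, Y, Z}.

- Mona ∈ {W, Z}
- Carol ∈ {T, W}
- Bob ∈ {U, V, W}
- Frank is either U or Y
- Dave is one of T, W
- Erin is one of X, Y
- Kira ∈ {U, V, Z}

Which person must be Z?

Mona

Among the 7 variables, X fits only Erin (and all 7 values in {T, U, V, W, X, Y, Z} must be used), so Erin = X.
The 6 still-open variables draw from only 6 values {T, U, V, W, Y, Z}, so each is used; only Frank can be Y, hence Frank = Y.
Carol and Dave between them cover only {T, W} — a naked pair. Remove those values from Mona, Bob.
So Z goes to Mona.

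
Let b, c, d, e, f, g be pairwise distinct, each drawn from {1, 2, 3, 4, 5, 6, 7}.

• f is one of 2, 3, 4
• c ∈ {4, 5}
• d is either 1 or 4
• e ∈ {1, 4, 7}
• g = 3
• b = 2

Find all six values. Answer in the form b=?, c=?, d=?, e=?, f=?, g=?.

b must be 2 (only option left). Strike 2 from f.
That leaves g = 3. Eliminate 3 elsewhere: f.
f has just one choice, so f = 4. Remove 4 from c, d, e.
c must be 5 (only option left).
d has just one choice, so d = 1. Eliminate 1 elsewhere: e.
e must be 7 (only option left).

b=2, c=5, d=1, e=7, f=4, g=3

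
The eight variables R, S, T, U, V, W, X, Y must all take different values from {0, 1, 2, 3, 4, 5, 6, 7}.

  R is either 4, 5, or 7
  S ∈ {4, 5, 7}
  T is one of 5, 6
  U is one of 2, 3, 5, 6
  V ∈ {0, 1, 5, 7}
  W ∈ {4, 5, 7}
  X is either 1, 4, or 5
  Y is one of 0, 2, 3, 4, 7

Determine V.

0

R, S, W between them cover only {4, 5, 7} — a naked triple. Remove those values from T, U, V, X, Y.
That leaves T = 6. Remove 6 from U.
X must be 1 (only option left). Strike 1 from V.
So V = 0.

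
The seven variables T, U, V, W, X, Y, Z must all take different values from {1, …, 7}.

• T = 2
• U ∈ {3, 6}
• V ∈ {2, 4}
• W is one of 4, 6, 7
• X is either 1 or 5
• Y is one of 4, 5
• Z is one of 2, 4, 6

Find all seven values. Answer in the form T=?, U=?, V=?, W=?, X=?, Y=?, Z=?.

T has just one choice, so T = 2. Remove 2 from V, Z.
V has just one choice, so V = 4. Strike 4 from W, Y, Z.
That leaves Y = 5. Strike 5 from X.
Z's domain is down to {6}, so Z = 6. Strike 6 from U, W.
U has just one choice, so U = 3.
W has just one choice, so W = 7.
X has just one choice, so X = 1.

T=2, U=3, V=4, W=7, X=1, Y=5, Z=6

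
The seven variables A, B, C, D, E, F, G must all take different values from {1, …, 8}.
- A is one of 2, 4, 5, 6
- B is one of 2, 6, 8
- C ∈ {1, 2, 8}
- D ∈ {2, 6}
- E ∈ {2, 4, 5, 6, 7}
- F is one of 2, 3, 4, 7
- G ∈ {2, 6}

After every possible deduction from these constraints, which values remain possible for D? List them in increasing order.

2, 6

D and G between them cover only {2, 6} — a naked pair. Remove those values from A, B, C, E, F.
B has just one choice, so B = 8. Eliminate 8 elsewhere: C.
That leaves C = 1.
No further eliminations apply; D can still be any of 2, 6.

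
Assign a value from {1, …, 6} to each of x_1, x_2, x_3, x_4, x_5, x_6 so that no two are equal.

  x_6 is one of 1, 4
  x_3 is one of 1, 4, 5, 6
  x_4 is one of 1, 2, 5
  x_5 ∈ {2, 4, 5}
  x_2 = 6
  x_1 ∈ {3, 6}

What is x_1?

x_2 has just one choice, so x_2 = 6. Eliminate 6 elsewhere: x_1, x_3.
So x_1 = 3.

3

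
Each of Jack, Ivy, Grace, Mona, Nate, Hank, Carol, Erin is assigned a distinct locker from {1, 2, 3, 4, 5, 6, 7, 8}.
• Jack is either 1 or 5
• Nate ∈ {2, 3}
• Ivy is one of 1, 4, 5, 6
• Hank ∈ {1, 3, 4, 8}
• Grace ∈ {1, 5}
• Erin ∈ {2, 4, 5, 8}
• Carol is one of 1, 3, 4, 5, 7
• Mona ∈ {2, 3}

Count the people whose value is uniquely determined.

The 8 variables together cover exactly {1, 2, 3, 4, 5, 6, 7, 8} — 8 values for 8 variables — and 6 appears only in Ivy's list, so Ivy = 6.
The 7 still-open variables together cover exactly {1, 2, 3, 4, 5, 7, 8} — 7 values for 7 variables — and 7 appears only in Carol's list, so Carol = 7.
Jack and Grace between them cover only {1, 5} — a naked pair. Remove those values from Hank, Erin.
Mona and Nate share exactly the 2 values {2, 3}; by pigeonhole those values go to them, so strike 2, 3 from Hank, Erin.
Determined: Ivy=6, Carol=7. The other people each still have more than one consistent value. That makes 2.

2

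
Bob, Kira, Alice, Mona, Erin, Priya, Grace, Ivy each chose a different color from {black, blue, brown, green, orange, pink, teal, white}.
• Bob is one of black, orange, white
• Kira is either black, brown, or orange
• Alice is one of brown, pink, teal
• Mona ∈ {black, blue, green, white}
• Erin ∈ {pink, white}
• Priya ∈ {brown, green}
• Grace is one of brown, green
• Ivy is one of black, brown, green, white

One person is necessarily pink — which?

Erin

The 8 variables together cover exactly {black, blue, brown, green, orange, pink, teal, white} — 8 values for 8 variables — and blue appears only in Mona's list, so Mona = blue.
Among the 7 still-open variables, teal fits only Alice (and all 7 values in {black, brown, green, orange, pink, teal, white} must be used), so Alice = teal.
The 6 still-open variables draw from only 6 values {black, brown, green, orange, pink, white}, so each is used; only Erin can be pink, hence Erin = pink.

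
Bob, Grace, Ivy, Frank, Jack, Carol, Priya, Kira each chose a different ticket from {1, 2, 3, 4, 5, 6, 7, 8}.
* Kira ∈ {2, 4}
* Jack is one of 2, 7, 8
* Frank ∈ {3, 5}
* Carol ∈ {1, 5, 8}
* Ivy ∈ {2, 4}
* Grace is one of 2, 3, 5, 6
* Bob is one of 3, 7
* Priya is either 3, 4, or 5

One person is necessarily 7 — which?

The 8 variables draw from only 8 values {1, 2, 3, 4, 5, 6, 7, 8}, so each is used; only Carol can be 1, hence Carol = 1.
The 7 still-open variables together cover exactly {2, 3, 4, 5, 6, 7, 8} — 7 values for 7 variables — and 6 appears only in Grace's list, so Grace = 6.
The 6 still-open variables together cover exactly {2, 3, 4, 5, 7, 8} — 6 values for 6 variables — and 8 appears only in Jack's list, so Jack = 8.
The 5 still-open variables draw from only 5 values {2, 3, 4, 5, 7}, so each is used; only Bob can be 7, hence Bob = 7.

Bob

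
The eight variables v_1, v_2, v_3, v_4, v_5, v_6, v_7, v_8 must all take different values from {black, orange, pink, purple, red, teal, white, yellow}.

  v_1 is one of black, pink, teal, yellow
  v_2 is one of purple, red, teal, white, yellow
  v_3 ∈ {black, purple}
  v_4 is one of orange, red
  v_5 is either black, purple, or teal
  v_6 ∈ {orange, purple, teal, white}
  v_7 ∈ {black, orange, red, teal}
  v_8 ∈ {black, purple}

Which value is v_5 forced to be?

teal

The 8 variables together cover exactly {black, orange, pink, purple, red, teal, white, yellow} — 8 values for 8 variables — and pink appears only in v_1's list, so v_1 = pink.
The 7 still-open variables draw from only 7 values {black, orange, purple, red, teal, white, yellow}, so each is used; only v_2 can be yellow, hence v_2 = yellow.
The 6 still-open variables draw from only 6 values {black, orange, purple, red, teal, white}, so each is used; only v_6 can be white, hence v_6 = white.
v_3 and v_8 share exactly the 2 values {black, purple}; by pigeonhole those values go to them, so strike black, purple from v_5, v_7.
So v_5 = teal.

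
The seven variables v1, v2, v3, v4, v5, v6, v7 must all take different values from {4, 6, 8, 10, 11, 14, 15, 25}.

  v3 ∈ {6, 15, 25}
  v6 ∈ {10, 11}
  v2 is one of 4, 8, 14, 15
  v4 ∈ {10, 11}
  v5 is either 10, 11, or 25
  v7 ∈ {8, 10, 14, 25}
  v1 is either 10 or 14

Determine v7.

8

v4 and v6 between them cover only {10, 11} — a naked pair. Remove those values from v1, v5, v7.
v1's domain is down to {14}, so v1 = 14. Strike 14 from v2, v7.
v5's domain is down to {25}, so v5 = 25. Remove 25 from v3, v7.
So v7 = 8.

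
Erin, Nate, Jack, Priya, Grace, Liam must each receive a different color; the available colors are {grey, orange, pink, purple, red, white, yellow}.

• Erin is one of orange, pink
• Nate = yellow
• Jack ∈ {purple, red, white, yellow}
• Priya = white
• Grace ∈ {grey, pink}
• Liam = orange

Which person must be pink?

Erin

Nate has just one choice, so Nate = yellow. Remove yellow from Jack.
Priya's domain is down to {white}, so Priya = white. Eliminate white elsewhere: Jack.
Liam's domain is down to {orange}, so Liam = orange. Remove orange from Erin.
So pink goes to Erin.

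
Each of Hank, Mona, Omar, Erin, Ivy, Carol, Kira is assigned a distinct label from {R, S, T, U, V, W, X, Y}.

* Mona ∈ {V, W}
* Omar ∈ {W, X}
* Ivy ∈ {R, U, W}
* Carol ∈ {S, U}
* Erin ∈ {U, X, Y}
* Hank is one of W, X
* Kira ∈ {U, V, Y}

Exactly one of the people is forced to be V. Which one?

Mona

The 7 variables draw from only 7 values {R, S, U, V, W, X, Y}, so each is used; only Ivy can be R, hence Ivy = R.
Among the 6 still-open variables, S fits only Carol (and all 6 values in {S, U, V, W, X, Y} must be used), so Carol = S.
Hank and Omar share exactly the 2 values {W, X}; by pigeonhole those values go to them, so strike W, X from Mona, Erin.
So V goes to Mona.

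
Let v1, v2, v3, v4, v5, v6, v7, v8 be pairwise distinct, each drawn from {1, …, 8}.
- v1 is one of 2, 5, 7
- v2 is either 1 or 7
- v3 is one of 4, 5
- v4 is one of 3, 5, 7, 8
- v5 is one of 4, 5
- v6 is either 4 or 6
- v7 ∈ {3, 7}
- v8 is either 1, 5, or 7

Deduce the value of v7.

The 8 variables together cover exactly {1, 2, 3, 4, 5, 6, 7, 8} — 8 values for 8 variables — and 2 appears only in v1's list, so v1 = 2.
The 7 still-open variables draw from only 7 values {1, 3, 4, 5, 6, 7, 8}, so each is used; only v6 can be 6, hence v6 = 6.
The 6 still-open variables together cover exactly {1, 3, 4, 5, 7, 8} — 6 values for 6 variables — and 8 appears only in v4's list, so v4 = 8.
The 5 still-open variables draw from only 5 values {1, 3, 4, 5, 7}, so each is used; only v7 can be 3, hence v7 = 3.

3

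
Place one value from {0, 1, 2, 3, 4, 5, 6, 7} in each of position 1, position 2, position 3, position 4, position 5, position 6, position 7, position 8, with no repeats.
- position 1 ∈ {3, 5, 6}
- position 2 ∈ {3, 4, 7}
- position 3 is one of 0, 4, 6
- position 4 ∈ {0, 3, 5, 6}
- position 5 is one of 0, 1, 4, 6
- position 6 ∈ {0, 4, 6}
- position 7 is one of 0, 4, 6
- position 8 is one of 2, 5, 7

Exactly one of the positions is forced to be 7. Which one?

position 2

The 8 variables draw from only 8 values {0, 1, 2, 3, 4, 5, 6, 7}, so each is used; only position 5 can be 1, hence position 5 = 1.
Among the 7 still-open variables, 2 fits only position 8 (and all 7 values in {0, 2, 3, 4, 5, 6, 7} must be used), so position 8 = 2.
The 6 still-open variables together cover exactly {0, 3, 4, 5, 6, 7} — 6 values for 6 variables — and 7 appears only in position 2's list, so position 2 = 7.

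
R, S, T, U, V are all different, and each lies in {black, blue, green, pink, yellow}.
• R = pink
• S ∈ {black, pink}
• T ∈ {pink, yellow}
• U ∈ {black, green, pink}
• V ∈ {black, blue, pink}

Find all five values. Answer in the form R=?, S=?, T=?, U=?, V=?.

R's domain is down to {pink}, so R = pink. Eliminate pink elsewhere: S, T, U, V.
That leaves S = black. So U, V can't be black.
T's domain is down to {yellow}, so T = yellow.
U's domain is down to {green}, so U = green.
That leaves V = blue.

R=pink, S=black, T=yellow, U=green, V=blue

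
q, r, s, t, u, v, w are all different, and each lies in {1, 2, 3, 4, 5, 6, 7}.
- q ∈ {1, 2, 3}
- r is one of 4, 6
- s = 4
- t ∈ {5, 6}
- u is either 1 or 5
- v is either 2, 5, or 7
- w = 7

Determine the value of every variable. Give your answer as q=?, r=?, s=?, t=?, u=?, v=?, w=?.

s has just one choice, so s = 4. So r can't be 4.
That leaves w = 7. Remove 7 from v.
That leaves r = 6. Eliminate 6 elsewhere: t.
t's domain is down to {5}, so t = 5. Strike 5 from u, v.
u must be 1 (only option left). Eliminate 1 elsewhere: q.
v must be 2 (only option left). Eliminate 2 elsewhere: q.
q's domain is down to {3}, so q = 3.

q=3, r=6, s=4, t=5, u=1, v=2, w=7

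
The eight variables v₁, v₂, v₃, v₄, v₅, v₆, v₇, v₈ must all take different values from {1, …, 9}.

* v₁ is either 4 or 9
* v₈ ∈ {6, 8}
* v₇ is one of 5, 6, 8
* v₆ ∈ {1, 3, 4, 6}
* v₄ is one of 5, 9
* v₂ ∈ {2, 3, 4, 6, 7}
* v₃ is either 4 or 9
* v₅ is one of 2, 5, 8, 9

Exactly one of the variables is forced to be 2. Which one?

v₁ and v₃ share exactly the 2 values {4, 9}; by pigeonhole those values go to them, so strike 4, 9 from v₂, v₄, v₅, v₆.
v₄'s domain is down to {5}, so v₄ = 5. Eliminate 5 elsewhere: v₅, v₇.
The 2 variables v₇ and v₈ are confined to {6, 8}, which locks those values in; drop them from v₂, v₅, v₆.
So 2 goes to v₅.

v₅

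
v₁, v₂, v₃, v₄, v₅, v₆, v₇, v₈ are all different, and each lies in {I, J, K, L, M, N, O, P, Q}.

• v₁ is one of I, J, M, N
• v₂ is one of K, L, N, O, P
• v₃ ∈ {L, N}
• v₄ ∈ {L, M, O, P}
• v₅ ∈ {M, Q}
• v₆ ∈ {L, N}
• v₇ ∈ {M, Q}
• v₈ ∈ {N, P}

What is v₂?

The 2 variables v₃ and v₆ are confined to {L, N}, which locks those values in; drop them from v₁, v₂, v₄, v₈.
That leaves v₈ = P. Remove P from v₂, v₄.
v₅ and v₇ share exactly the 2 values {M, Q}; by pigeonhole those values go to them, so strike M, Q from v₁, v₄.
v₄ has just one choice, so v₄ = O. Strike O from v₂.
So v₂ = K.

K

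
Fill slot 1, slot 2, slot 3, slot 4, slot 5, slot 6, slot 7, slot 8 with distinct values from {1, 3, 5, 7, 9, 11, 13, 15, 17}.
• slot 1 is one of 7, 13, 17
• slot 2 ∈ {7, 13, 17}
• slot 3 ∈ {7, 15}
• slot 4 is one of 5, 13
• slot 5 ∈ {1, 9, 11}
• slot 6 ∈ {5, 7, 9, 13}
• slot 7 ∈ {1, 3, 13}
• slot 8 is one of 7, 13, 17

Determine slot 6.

9

The 3 variables slot 1, slot 2, slot 8 are confined to {7, 13, 17}, which locks those values in; drop them from slot 3, slot 4, slot 6, slot 7.
slot 3 has just one choice, so slot 3 = 15.
slot 4 has just one choice, so slot 4 = 5. Remove 5 from slot 6.
So slot 6 = 9.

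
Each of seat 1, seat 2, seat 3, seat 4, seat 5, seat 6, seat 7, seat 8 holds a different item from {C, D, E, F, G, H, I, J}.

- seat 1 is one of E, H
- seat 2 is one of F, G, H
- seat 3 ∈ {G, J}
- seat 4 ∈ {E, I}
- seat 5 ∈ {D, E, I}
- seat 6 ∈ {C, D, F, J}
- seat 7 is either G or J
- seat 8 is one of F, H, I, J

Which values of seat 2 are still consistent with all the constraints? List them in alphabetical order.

F, H

The 8 variables together cover exactly {C, D, E, F, G, H, I, J} — 8 values for 8 variables — and C appears only in seat 6's list, so seat 6 = C.
Among the 7 still-open variables, D fits only seat 5 (and all 7 values in {D, E, F, G, H, I, J} must be used), so seat 5 = D.
seat 3 and seat 7 between them cover only {G, J} — a naked pair. Remove those values from seat 2, seat 8.
No further eliminations apply; seat 2 can still be any of F, H.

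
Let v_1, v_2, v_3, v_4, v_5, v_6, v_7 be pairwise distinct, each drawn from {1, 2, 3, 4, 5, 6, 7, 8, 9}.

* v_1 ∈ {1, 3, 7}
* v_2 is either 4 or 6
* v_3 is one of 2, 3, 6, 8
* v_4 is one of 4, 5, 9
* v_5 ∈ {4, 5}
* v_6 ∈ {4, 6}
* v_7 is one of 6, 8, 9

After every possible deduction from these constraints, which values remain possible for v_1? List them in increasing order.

The 2 variables v_2 and v_6 are confined to {4, 6}, which locks those values in; drop them from v_3, v_4, v_5, v_7.
v_5's domain is down to {5}, so v_5 = 5. Eliminate 5 elsewhere: v_4.
v_4 has just one choice, so v_4 = 9. Strike 9 from v_7.
v_7 has just one choice, so v_7 = 8. Remove 8 from v_3.
No further eliminations apply; v_1 can still be any of 1, 3, 7.

1, 3, 7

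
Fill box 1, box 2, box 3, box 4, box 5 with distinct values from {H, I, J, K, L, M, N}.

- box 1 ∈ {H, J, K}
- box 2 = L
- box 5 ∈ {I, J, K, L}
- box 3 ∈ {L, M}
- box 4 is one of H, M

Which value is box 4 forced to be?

H

box 2's domain is down to {L}, so box 2 = L. So box 3, box 5 can't be L.
box 3's domain is down to {M}, so box 3 = M. Eliminate M elsewhere: box 4.
So box 4 = H.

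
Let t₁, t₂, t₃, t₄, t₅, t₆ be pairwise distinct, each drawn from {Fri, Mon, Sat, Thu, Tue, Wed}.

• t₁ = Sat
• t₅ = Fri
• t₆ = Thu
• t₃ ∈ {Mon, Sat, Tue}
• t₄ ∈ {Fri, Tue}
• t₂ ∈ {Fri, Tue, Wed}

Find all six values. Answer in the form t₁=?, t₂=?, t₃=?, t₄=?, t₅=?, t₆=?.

t₁=Sat, t₂=Wed, t₃=Mon, t₄=Tue, t₅=Fri, t₆=Thu

t₁ has just one choice, so t₁ = Sat. So t₃ can't be Sat.
That leaves t₅ = Fri. Strike Fri from t₂, t₄.
t₆'s domain is down to {Thu}, so t₆ = Thu.
t₄'s domain is down to {Tue}, so t₄ = Tue. So t₂, t₃ can't be Tue.
t₂ must be Wed (only option left).
t₃ has just one choice, so t₃ = Mon.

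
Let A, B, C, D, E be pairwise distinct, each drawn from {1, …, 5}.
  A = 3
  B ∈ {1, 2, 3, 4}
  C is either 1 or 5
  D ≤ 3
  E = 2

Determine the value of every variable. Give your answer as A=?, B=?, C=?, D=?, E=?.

A=3, B=4, C=5, D=1, E=2

A must be 3 (only option left). Remove 3 from B, D.
E must be 2 (only option left). Remove 2 from B, D.
D has just one choice, so D = 1. Remove 1 from B, C.
B has just one choice, so B = 4.
C has just one choice, so C = 5.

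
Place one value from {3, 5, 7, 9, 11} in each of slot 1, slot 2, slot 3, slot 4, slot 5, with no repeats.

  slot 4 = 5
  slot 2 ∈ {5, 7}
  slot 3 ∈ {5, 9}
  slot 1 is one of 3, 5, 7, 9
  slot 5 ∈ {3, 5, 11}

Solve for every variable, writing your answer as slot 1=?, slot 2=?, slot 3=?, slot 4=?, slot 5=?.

slot 4 has just one choice, so slot 4 = 5. So slot 1, slot 2, slot 3, slot 5 can't be 5.
slot 2's domain is down to {7}, so slot 2 = 7. Remove 7 from slot 1.
That leaves slot 3 = 9. So slot 1 can't be 9.
That leaves slot 1 = 3. Strike 3 from slot 5.
That leaves slot 5 = 11.

slot 1=3, slot 2=7, slot 3=9, slot 4=5, slot 5=11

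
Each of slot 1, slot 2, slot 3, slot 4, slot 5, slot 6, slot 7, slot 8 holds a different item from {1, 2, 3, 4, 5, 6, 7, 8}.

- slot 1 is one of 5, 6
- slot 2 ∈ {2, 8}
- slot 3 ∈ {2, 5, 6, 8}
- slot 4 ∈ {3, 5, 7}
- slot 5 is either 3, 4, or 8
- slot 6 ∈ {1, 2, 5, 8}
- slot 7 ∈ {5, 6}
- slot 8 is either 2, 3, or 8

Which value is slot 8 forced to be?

3

The 8 variables together cover exactly {1, 2, 3, 4, 5, 6, 7, 8} — 8 values for 8 variables — and 1 appears only in slot 6's list, so slot 6 = 1.
The 7 still-open variables together cover exactly {2, 3, 4, 5, 6, 7, 8} — 7 values for 7 variables — and 4 appears only in slot 5's list, so slot 5 = 4.
The 6 still-open variables draw from only 6 values {2, 3, 5, 6, 7, 8}, so each is used; only slot 4 can be 7, hence slot 4 = 7.
Among the 5 still-open variables, 3 fits only slot 8 (and all 5 values in {2, 3, 5, 6, 8} must be used), so slot 8 = 3.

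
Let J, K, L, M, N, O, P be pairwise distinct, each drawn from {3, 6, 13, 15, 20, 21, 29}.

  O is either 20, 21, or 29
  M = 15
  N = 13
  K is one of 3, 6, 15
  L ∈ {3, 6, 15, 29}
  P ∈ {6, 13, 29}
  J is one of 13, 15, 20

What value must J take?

M's domain is down to {15}, so M = 15. So J, K, L can't be 15.
N's domain is down to {13}, so N = 13. Remove 13 from J, P.
So J = 20.

20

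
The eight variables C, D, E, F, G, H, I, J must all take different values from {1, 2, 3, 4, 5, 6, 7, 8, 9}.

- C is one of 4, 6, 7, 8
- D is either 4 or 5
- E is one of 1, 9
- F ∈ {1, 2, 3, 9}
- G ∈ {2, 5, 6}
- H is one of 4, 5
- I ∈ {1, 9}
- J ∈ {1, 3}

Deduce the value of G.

6

D and H share exactly the 2 values {4, 5}; by pigeonhole those values go to them, so strike 4, 5 from C, G.
E and I between them cover only {1, 9} — a naked pair. Remove those values from F, J.
J has just one choice, so J = 3. Strike 3 from F.
That leaves F = 2. Strike 2 from G.
So G = 6.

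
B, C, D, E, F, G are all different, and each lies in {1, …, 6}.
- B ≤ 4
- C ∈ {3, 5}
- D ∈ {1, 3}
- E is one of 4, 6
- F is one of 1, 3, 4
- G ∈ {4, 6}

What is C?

Among the 6 variables, 2 fits only B (and all 6 values in {1, 2, 3, 4, 5, 6} must be used), so B = 2.
The 5 still-open variables draw from only 5 values {1, 3, 4, 5, 6}, so each is used; only C can be 5, hence C = 5.

5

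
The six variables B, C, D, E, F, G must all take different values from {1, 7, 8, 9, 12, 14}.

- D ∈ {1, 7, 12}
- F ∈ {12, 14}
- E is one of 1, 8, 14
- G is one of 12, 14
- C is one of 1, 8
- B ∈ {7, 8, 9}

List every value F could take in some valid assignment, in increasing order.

12, 14

The 6 variables draw from only 6 values {1, 7, 8, 9, 12, 14}, so each is used; only B can be 9, hence B = 9.
Among the 5 still-open variables, 7 fits only D (and all 5 values in {1, 7, 8, 12, 14} must be used), so D = 7.
F and G between them cover only {12, 14} — a naked pair. Remove those values from E.
No further eliminations apply; F can still be any of 12, 14.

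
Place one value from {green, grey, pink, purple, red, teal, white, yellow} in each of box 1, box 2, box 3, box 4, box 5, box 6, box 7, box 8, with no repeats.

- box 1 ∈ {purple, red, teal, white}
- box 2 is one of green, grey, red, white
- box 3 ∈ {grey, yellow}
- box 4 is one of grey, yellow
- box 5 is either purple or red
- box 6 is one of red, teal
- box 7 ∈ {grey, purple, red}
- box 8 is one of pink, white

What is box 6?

Among the 8 variables, green fits only box 2 (and all 8 values in {green, grey, pink, purple, red, teal, white, yellow} must be used), so box 2 = green.
The 7 still-open variables draw from only 7 values {grey, pink, purple, red, teal, white, yellow}, so each is used; only box 8 can be pink, hence box 8 = pink.
Among the 6 still-open variables, white fits only box 1 (and all 6 values in {grey, purple, red, teal, white, yellow} must be used), so box 1 = white.
The 5 still-open variables draw from only 5 values {grey, purple, red, teal, yellow}, so each is used; only box 6 can be teal, hence box 6 = teal.

teal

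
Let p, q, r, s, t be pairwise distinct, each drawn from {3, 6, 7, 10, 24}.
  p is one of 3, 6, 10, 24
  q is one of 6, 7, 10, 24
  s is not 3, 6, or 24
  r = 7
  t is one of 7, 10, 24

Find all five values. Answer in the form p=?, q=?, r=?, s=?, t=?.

r's domain is down to {7}, so r = 7. Strike 7 from q, s, t.
s must be 10 (only option left). Strike 10 from p, q, t.
t must be 24 (only option left). So p, q can't be 24.
q has just one choice, so q = 6. Eliminate 6 elsewhere: p.
p's domain is down to {3}, so p = 3.

p=3, q=6, r=7, s=10, t=24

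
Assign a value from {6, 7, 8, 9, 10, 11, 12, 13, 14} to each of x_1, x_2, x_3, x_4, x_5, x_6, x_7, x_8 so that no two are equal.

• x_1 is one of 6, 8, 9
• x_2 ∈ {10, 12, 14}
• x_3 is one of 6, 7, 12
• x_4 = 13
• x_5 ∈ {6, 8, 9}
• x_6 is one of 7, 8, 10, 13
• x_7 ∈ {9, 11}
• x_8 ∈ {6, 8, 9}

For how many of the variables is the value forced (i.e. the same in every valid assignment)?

x_4 has just one choice, so x_4 = 13. Eliminate 13 elsewhere: x_6.
x_1, x_5, x_8 between them cover only {6, 8, 9} — a naked triple. Remove those values from x_3, x_6, x_7.
x_7's domain is down to {11}, so x_7 = 11.
Determined: x_4=13, x_7=11. The other variables each still have more than one consistent value. That makes 2.

2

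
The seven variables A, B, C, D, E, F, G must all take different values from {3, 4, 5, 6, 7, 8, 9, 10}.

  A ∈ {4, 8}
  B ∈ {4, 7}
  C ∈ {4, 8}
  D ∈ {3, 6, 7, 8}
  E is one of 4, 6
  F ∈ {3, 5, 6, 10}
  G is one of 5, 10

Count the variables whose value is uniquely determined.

A and C share exactly the 2 values {4, 8}; by pigeonhole those values go to them, so strike 4, 8 from B, D, E.
B has just one choice, so B = 7. Remove 7 from D.
That leaves E = 6. Eliminate 6 elsewhere: D, F.
D has just one choice, so D = 3. So F can't be 3.
Determined: B=7, D=3, E=6. The other variables each still have more than one consistent value. That makes 3.

3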